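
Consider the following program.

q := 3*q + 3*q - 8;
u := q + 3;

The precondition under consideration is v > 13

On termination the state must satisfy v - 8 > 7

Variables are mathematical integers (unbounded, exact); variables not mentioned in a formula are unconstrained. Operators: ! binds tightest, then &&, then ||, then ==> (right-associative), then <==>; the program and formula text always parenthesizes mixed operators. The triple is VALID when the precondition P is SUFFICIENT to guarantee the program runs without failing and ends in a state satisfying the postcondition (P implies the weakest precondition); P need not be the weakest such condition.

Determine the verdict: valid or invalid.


Working backward. After the program, the postcondition v - 8 > 7 must hold; in canonical form it is v > 15.
Before u := q + 3: v > 15
Before q := 3*q + 3*q - 8: v > 15
The weakest precondition is v > 15.
Check whether v > 13 implies it.
Countermodel: at the initial state v = 14, the precondition holds but the weakest precondition fails.
Answer: invalid


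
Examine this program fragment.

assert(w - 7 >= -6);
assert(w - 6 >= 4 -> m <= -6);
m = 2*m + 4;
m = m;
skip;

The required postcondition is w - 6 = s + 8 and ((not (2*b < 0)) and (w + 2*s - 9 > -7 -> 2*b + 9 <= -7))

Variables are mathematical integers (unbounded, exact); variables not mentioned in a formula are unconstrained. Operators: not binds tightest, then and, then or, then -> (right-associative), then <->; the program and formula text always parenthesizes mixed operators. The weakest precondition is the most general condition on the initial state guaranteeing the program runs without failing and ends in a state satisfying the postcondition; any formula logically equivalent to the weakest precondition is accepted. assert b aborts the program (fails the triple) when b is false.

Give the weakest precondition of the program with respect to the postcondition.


Working backward. After the program, the postcondition w - 6 = s + 8 and ((not (2*b < 0)) and (w + 2*s - 9 > -7 -> 2*b + 9 <= -7)) must hold; in canonical form it is w = s + 14 and (not (2*b < 0)) and (2*s + w > 2 -> 2*b <= -16).
Before skip: w = s + 14 and (not (2*b < 0)) and (2*s + w > 2 -> 2*b <= -16)
Before m := m: w = s + 14 and (not (2*b < 0)) and (2*s + w > 2 -> 2*b <= -16)
Before m := 2*m + 4: w = s + 14 and (not (2*b < 0)) and (2*s + w > 2 -> 2*b <= -16)
Before assert w - 6 >= 4 -> m <= -6: (w >= 10 -> m <= -6) and w = s + 14 and (not (2*b < 0)) and (2*s + w > 2 -> 2*b <= -16)
Before assert w - 7 >= -6: w >= 1 and (w >= 10 -> m <= -6) and w = s + 14 and (not (2*b < 0)) and (2*s + w > 2 -> 2*b <= -16)
Answer: WP = w >= 1 and (w >= 10 -> m <= -6) and w = s + 14 and (not (2*b < 0)) and (2*s + w > 2 -> 2*b <= -16)


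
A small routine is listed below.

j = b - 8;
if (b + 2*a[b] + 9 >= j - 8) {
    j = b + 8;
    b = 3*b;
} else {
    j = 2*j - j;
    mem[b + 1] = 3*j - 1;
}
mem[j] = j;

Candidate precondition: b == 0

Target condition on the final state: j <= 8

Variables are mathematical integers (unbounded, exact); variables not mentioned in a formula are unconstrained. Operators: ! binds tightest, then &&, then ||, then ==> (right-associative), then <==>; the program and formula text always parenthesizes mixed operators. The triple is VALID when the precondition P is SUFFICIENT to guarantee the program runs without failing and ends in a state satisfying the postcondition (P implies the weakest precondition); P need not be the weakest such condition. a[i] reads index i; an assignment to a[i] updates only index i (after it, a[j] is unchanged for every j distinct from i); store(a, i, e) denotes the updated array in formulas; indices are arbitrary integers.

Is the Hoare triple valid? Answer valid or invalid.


Working backward. After the program, j <= 8 must hold.
Before mem[j] := j: j <= 8
Then branch requires b <= 0; else branch requires j <= 8.
Before the if: (2*a[b] + b >= j - 17 ==> b <= 0) && ((!(2*a[b] + b >= j - 17)) ==> j <= 8)
Before j := b - 8: (2*a[b] >= -25 ==> b <= 0) && ((!(2*a[b] >= -25)) ==> b <= 16)
The weakest precondition is (2*a[b] >= -25 ==> b <= 0) && ((!(2*a[b] >= -25)) ==> b <= 16).
Check whether b == 0 implies it.
Every state satisfying the precondition satisfies the weakest precondition: the implication holds.
Answer: valid


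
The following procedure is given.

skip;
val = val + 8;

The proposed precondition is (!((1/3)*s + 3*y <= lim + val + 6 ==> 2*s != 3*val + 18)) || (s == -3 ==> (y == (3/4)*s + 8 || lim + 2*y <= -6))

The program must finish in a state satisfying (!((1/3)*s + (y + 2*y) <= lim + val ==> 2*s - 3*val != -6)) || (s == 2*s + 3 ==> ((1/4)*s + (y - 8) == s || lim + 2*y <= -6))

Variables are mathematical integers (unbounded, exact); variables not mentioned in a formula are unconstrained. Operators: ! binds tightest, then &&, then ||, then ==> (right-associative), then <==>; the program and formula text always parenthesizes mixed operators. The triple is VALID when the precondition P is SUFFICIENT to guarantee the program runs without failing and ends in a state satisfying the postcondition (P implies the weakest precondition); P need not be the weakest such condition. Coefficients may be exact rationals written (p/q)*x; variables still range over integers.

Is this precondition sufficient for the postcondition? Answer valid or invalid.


Working backward. After the program, the postcondition (!((1/3)*s + (y + 2*y) <= lim + val ==> 2*s - 3*val != -6)) || (s == 2*s + 3 ==> ((1/4)*s + (y - 8) == s || lim + 2*y <= -6)) must hold; in canonical form it is (!((1/3)*s + 3*y <= lim + val ==> 2*s != 3*val - 6)) || (s == -3 ==> (y == (3/4)*s + 8 || lim + 2*y <= -6)).
Before val := val + 8: (!((1/3)*s + 3*y <= lim + val + 8 ==> 2*s != 3*val + 18)) || (s == -3 ==> (y == (3/4)*s + 8 || lim + 2*y <= -6))
Before skip: (!((1/3)*s + 3*y <= lim + val + 8 ==> 2*s != 3*val + 18)) || (s == -3 ==> (y == (3/4)*s + 8 || lim + 2*y <= -6))
The weakest precondition is (!((1/3)*s + 3*y <= lim + val + 8 ==> 2*s != 3*val + 18)) || (s == -3 ==> (y == (3/4)*s + 8 || lim + 2*y <= -6)).
Check whether (!((1/3)*s + 3*y <= lim + val + 6 ==> 2*s != 3*val + 18)) || (s == -3 ==> (y == (3/4)*s + 8 || lim + 2*y <= -6)) implies it.
Every state satisfying the precondition satisfies the weakest precondition: the implication holds.
Answer: valid


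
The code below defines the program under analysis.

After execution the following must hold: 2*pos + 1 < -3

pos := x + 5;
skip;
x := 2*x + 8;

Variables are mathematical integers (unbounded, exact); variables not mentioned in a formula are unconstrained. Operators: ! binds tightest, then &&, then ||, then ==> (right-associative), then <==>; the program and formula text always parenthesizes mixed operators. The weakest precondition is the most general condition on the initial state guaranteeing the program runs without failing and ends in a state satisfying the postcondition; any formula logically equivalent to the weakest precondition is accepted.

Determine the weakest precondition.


Working backward. After the program, the postcondition 2*pos + 1 < -3 must hold; in canonical form it is 2*pos < -4.
Before x := 2*x + 8: 2*pos < -4
Before skip: 2*pos < -4
Before pos := x + 5: 2*x < -14
Answer: WP = 2*x < -14


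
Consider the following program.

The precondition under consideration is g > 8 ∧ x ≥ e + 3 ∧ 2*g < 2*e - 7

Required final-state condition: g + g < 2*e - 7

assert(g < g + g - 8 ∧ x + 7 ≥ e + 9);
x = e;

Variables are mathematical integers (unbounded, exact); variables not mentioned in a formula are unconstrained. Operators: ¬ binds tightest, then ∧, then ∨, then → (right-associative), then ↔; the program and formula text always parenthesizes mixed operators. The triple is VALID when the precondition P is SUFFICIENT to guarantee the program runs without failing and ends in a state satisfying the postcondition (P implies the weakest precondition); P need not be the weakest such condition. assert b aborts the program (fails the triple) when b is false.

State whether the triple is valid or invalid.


Working backward. After the program, the postcondition g + g < 2*e - 7 must hold; in canonical form it is 2*g < 2*e - 7.
Before x := e: 2*g < 2*e - 7
Before assert g < g + g - 8 ∧ x + 7 ≥ e + 9: g > 8 ∧ x ≥ e + 2 ∧ 2*g < 2*e - 7
The weakest precondition is g > 8 ∧ x ≥ e + 2 ∧ 2*g < 2*e - 7.
Check whether g > 8 ∧ x ≥ e + 3 ∧ 2*g < 2*e - 7 implies it.
Every state satisfying the precondition satisfies the weakest precondition: the implication holds.
Answer: valid


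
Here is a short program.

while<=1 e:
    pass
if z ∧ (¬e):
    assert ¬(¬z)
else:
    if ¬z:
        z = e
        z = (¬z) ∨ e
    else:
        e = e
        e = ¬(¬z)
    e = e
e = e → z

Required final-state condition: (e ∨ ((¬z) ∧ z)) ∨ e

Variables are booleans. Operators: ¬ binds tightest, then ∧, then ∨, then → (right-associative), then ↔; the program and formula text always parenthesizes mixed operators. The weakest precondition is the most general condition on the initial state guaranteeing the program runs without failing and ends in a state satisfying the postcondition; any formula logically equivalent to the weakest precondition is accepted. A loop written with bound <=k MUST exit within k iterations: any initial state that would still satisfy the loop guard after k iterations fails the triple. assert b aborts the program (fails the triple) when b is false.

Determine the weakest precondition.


Working backward. After the program, the postcondition (e ∨ ((¬z) ∧ z)) ∨ e must hold; in canonical form it is e.
Before e := e → z: e → z
Then branch requires z ∧ (e → z); else branch requires true.
Before the if: (z ∧ (¬e)) → (z ∧ (e → z))
Before the loop (bound <=1), unroll the exhaustion recursion (WP_0 = exit-now case; WP_j = one more guarded iteration, up to j = 1):
  WP_0: (¬e) ∧ ((z ∧ (¬e)) → (z ∧ (e → z)))
  WP_1: (e → ((¬e) ∧ ((z ∧ (¬e)) → (z ∧ (e → z))))) ∧ ((¬e) → ((z ∧ (¬e)) → (z ∧ (e → z))))
So before the loop: (e → ((¬e) ∧ ((z ∧ (¬e)) → (z ∧ (e → z))))) ∧ ((¬e) → ((z ∧ (¬e)) → (z ∧ (e → z))))
Answer: WP = (e → ((¬e) ∧ ((z ∧ (¬e)) → (z ∧ (e → z))))) ∧ ((¬e) → ((z ∧ (¬e)) → (z ∧ (e → z))))


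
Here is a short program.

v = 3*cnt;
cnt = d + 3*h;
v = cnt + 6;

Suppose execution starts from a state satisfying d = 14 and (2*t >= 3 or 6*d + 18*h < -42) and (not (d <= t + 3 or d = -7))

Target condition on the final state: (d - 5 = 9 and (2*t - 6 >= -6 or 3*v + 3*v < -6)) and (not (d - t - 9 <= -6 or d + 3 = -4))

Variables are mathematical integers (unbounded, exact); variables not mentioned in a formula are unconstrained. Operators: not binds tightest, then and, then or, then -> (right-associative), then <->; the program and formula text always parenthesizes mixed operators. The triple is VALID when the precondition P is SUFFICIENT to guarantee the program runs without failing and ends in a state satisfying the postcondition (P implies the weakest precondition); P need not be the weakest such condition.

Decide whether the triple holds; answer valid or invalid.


Working backward. After the program, the postcondition (d - 5 = 9 and (2*t - 6 >= -6 or 3*v + 3*v < -6)) and (not (d - t - 9 <= -6 or d + 3 = -4)) must hold; in canonical form it is d = 14 and (2*t >= 0 or 6*v < -6) and (not (d <= t + 3 or d = -7)).
Before v := cnt + 6: d = 14 and (2*t >= 0 or 6*cnt < -42) and (not (d <= t + 3 or d = -7))
Before cnt := d + 3*h: d = 14 and (2*t >= 0 or 6*d + 18*h < -42) and (not (d <= t + 3 or d = -7))
Before v := 3*cnt: d = 14 and (2*t >= 0 or 6*d + 18*h < -42) and (not (d <= t + 3 or d = -7))
The weakest precondition is d = 14 and (2*t >= 0 or 6*d + 18*h < -42) and (not (d <= t + 3 or d = -7)).
Check whether d = 14 and (2*t >= 3 or 6*d + 18*h < -42) and (not (d <= t + 3 or d = -7)) implies it.
Every state satisfying the precondition satisfies the weakest precondition: the implication holds.
Answer: valid


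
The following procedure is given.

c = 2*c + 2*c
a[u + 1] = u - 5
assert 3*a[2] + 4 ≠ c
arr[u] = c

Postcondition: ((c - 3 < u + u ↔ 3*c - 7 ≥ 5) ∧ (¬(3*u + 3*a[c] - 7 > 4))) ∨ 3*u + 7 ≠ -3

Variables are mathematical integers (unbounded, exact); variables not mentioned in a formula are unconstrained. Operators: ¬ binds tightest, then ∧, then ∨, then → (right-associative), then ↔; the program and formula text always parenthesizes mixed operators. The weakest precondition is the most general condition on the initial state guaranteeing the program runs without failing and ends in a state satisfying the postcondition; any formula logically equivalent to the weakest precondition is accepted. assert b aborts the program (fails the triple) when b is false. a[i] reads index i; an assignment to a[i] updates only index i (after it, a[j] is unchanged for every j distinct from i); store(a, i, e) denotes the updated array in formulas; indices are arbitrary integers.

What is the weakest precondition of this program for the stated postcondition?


Working backward. After the program, the postcondition ((c - 3 < u + u ↔ 3*c - 7 ≥ 5) ∧ (¬(3*u + 3*a[c] - 7 > 4))) ∨ 3*u + 7 ≠ -3 must hold; in canonical form it is ((c < 2*u + 3 ↔ 3*c ≥ 12) ∧ (¬(3*a[c] + 3*u > 11))) ∨ 3*u ≠ -10.
Before arr[u] := c: ((c < 2*u + 3 ↔ 3*c ≥ 12) ∧ (¬(3*a[c] + 3*u > 11))) ∨ 3*u ≠ -10
Before assert 3*a[2] + 4 ≠ c: 3*a[2] ≠ c - 4 ∧ (((c < 2*u + 3 ↔ 3*c ≥ 12) ∧ (¬(3*a[c] + 3*u > 11))) ∨ 3*u ≠ -10)
Before a[u + 1] := u - 5: 3*store(a, u + 1, u - 5)[2] ≠ c - 4 ∧ (((c < 2*u + 3 ↔ 3*c ≥ 12) ∧ (¬(3*store(a, u + 1, u - 5)[c] + 3*u > 11))) ∨ 3*u ≠ -10)
Before c := 2*c + 2*c: 3*store(a, u + 1, u - 5)[2] ≠ 4*c - 4 ∧ (((4*c < 2*u + 3 ↔ 12*c ≥ 12) ∧ (¬(3*store(a, u + 1, u - 5)[4*c] + 3*u > 11))) ∨ 3*u ≠ -10)
Answer: WP = 3*store(a, u + 1, u - 5)[2] ≠ 4*c - 4 ∧ (((4*c < 2*u + 3 ↔ 12*c ≥ 12) ∧ (¬(3*store(a, u + 1, u - 5)[4*c] + 3*u > 11))) ∨ 3*u ≠ -10)


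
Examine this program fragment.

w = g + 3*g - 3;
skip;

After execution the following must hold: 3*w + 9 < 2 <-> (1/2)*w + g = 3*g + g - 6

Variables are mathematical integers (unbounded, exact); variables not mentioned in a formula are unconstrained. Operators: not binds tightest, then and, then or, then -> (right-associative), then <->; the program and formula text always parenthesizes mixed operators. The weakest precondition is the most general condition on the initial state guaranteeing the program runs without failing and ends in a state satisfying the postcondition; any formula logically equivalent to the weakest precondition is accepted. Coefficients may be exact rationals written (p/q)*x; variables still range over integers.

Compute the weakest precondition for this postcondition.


Working backward. After the program, the postcondition 3*w + 9 < 2 <-> (1/2)*w + g = 3*g + g - 6 must hold; in canonical form it is 3*w < -7 <-> (1/2)*w = 3*g - 6.
Before skip: 3*w < -7 <-> (1/2)*w = 3*g - 6
Before w := g + 3*g - 3: 12*g < 2 <-> g = 9/2
Answer: WP = 12*g < 2 <-> g = 9/2


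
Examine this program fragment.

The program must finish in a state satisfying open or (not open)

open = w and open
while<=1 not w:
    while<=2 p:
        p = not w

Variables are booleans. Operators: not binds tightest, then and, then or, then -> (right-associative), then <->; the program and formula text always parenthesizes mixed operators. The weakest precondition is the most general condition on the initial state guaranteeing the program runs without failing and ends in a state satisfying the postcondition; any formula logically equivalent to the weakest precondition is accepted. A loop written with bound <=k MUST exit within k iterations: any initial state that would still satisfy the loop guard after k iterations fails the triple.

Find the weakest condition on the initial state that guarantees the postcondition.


Working backward. After the program, the postcondition open or (not open) must hold; in canonical form it is true.
Before the loop (bound <=1), unroll the exhaustion recursion (WP_0 = exit-now case; WP_j = one more guarded iteration, up to j = 1):
  WP_0: w
  WP_1: (not w) -> ((p -> ((not w) -> w)) and ((not p) -> w))
So before the loop: (not w) -> ((p -> ((not w) -> w)) and ((not p) -> w))
Before open := w and open: (not w) -> ((p -> ((not w) -> w)) and ((not p) -> w))
Answer: WP = (not w) -> ((p -> ((not w) -> w)) and ((not p) -> w))


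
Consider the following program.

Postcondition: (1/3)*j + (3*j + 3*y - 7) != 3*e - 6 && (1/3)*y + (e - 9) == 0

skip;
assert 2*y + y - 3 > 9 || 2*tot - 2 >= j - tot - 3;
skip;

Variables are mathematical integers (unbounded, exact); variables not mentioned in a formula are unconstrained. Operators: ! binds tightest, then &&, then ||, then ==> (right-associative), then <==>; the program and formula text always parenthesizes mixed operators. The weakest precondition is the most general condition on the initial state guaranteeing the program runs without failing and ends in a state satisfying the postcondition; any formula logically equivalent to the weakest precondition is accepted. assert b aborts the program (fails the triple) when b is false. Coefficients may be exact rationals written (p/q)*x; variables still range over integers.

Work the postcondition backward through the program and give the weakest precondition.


Working backward. After the program, the postcondition (1/3)*j + (3*j + 3*y - 7) != 3*e - 6 && (1/3)*y + (e - 9) == 0 must hold; in canonical form it is (10/3)*j + 3*y != 3*e + 1 && e + (1/3)*y == 9.
Before skip: (10/3)*j + 3*y != 3*e + 1 && e + (1/3)*y == 9
Before assert 2*y + y - 3 > 9 || 2*tot - 2 >= j - tot - 3: (3*y > 12 || 3*tot >= j - 1) && (10/3)*j + 3*y != 3*e + 1 && e + (1/3)*y == 9
Before skip: (3*y > 12 || 3*tot >= j - 1) && (10/3)*j + 3*y != 3*e + 1 && e + (1/3)*y == 9
Answer: WP = (3*y > 12 || 3*tot >= j - 1) && (10/3)*j + 3*y != 3*e + 1 && e + (1/3)*y == 9


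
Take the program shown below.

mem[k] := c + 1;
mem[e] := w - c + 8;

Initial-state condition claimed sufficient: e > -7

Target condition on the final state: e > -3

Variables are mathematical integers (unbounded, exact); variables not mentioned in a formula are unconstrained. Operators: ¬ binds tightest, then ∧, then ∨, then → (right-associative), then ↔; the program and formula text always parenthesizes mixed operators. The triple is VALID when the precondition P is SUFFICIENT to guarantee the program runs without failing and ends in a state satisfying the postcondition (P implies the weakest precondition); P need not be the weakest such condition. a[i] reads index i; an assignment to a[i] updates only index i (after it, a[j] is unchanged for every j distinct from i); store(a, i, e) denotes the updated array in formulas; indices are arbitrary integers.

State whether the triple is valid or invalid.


Working backward. After the program, e > -3 must hold.
Before mem[e] := w - c + 8: e > -3
Before mem[k] := c + 1: e > -3
The weakest precondition is e > -3.
Check whether e > -7 implies it.
Countermodel: at the initial state e = -6, the precondition holds but the weakest precondition fails.
Answer: invalid


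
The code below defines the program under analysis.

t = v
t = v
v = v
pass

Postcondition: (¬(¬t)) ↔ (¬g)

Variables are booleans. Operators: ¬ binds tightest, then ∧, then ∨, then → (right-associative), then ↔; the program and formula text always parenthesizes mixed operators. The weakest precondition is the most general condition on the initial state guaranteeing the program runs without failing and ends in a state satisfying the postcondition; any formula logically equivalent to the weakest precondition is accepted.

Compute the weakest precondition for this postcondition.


Working backward. After the program, the postcondition (¬(¬t)) ↔ (¬g) must hold; in canonical form it is t ↔ (¬g).
Before skip: t ↔ (¬g)
Before v := v: t ↔ (¬g)
Before t := v: v ↔ (¬g)
Before t := v: v ↔ (¬g)
Answer: WP = v ↔ (¬g)


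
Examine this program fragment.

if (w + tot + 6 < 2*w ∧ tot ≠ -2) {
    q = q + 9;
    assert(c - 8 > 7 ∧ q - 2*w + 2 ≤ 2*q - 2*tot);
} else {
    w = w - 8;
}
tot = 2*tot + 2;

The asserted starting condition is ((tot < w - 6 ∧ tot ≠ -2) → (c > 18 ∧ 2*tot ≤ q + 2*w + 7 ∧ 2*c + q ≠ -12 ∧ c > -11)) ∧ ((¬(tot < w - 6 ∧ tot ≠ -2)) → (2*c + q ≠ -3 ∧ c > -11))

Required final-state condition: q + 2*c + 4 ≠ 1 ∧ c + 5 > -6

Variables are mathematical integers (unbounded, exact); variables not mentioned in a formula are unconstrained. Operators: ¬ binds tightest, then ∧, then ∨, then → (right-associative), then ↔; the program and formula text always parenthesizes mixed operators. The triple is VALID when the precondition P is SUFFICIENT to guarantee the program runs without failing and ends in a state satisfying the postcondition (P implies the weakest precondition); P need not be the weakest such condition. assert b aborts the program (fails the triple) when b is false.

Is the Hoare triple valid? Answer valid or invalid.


Working backward. After the program, the postcondition q + 2*c + 4 ≠ 1 ∧ c + 5 > -6 must hold; in canonical form it is 2*c + q ≠ -3 ∧ c > -11.
Before tot := 2*tot + 2: 2*c + q ≠ -3 ∧ c > -11
Then branch requires c > 15 ∧ 2*tot ≤ q + 2*w + 7 ∧ 2*c + q ≠ -12 ∧ c > -11; else branch requires 2*c + q ≠ -3 ∧ c > -11.
Before the if: ((tot < w - 6 ∧ tot ≠ -2) → (c > 15 ∧ 2*tot ≤ q + 2*w + 7 ∧ 2*c + q ≠ -12 ∧ c > -11)) ∧ ((¬(tot < w - 6 ∧ tot ≠ -2)) → (2*c + q ≠ -3 ∧ c > -11))
The weakest precondition is ((tot < w - 6 ∧ tot ≠ -2) → (c > 15 ∧ 2*tot ≤ q + 2*w + 7 ∧ 2*c + q ≠ -12 ∧ c > -11)) ∧ ((¬(tot < w - 6 ∧ tot ≠ -2)) → (2*c + q ≠ -3 ∧ c > -11)).
Check whether ((tot < w - 6 ∧ tot ≠ -2) → (c > 18 ∧ 2*tot ≤ q + 2*w + 7 ∧ 2*c + q ≠ -12 ∧ c > -11)) ∧ ((¬(tot < w - 6 ∧ tot ≠ -2)) → (2*c + q ≠ -3 ∧ c > -11)) implies it.
Every state satisfying the precondition satisfies the weakest precondition: the implication holds.
Answer: valid


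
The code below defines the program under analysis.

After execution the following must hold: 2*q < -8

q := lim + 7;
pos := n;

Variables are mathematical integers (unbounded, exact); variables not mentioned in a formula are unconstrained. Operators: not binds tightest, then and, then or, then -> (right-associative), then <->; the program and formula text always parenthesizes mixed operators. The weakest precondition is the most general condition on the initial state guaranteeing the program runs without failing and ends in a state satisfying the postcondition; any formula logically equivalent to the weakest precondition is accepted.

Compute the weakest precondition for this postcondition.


Working backward. After the program, 2*q < -8 must hold.
Before pos := n: 2*q < -8
Before q := lim + 7: 2*lim < -22
Answer: WP = 2*lim < -22


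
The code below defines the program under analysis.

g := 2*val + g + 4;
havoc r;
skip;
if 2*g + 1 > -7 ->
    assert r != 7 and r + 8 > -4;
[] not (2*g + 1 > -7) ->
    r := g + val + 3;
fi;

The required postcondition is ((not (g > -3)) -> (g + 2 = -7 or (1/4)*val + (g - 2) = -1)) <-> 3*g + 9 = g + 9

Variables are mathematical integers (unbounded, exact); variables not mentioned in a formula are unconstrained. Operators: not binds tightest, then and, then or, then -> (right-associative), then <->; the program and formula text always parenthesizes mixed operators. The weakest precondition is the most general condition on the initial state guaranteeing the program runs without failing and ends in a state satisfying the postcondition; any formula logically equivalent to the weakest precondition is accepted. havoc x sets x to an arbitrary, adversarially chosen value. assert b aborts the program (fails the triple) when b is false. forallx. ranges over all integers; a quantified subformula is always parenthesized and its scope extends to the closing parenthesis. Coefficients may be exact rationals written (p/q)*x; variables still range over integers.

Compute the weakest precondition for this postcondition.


Working backward. After the program, the postcondition ((not (g > -3)) -> (g + 2 = -7 or (1/4)*val + (g - 2) = -1)) <-> 3*g + 9 = g + 9 must hold; in canonical form it is ((not (g > -3)) -> (g = -9 or g + (1/4)*val = 1)) <-> 2*g = 0.
Then branch requires r != 7 and r > -12 and (((not (g > -3)) -> (g = -9 or g + (1/4)*val = 1)) <-> 2*g = 0); else branch requires ((not (g > -3)) -> (g = -9 or g + (1/4)*val = 1)) <-> 2*g = 0.
Before the if: (2*g > -8 -> (r != 7 and r > -12 and (((not (g > -3)) -> (g = -9 or g + (1/4)*val = 1)) <-> 2*g = 0))) and ((not (2*g > -8)) -> (((not (g > -3)) -> (g = -9 or g + (1/4)*val = 1)) <-> 2*g = 0))
Before skip: (2*g > -8 -> (r != 7 and r > -12 and (((not (g > -3)) -> (g = -9 or g + (1/4)*val = 1)) <-> 2*g = 0))) and ((not (2*g > -8)) -> (((not (g > -3)) -> (g = -9 or g + (1/4)*val = 1)) <-> 2*g = 0))
Before havoc r: forall r_1. ((2*g > -8 -> (r_1 != 7 and r_1 > -12 and (((not (g > -3)) -> (g = -9 or g + (1/4)*val = 1)) <-> 2*g = 0))) and ((not (2*g > -8)) -> (((not (g > -3)) -> (g = -9 or g + (1/4)*val = 1)) <-> 2*g = 0)))
Before g := 2*val + g + 4: forall r_1. ((2*g + 4*val > -16 -> (r_1 != 7 and r_1 > -12 and (((not (g + 2*val > -7)) -> (g + 2*val = -13 or g + (9/4)*val = -3)) <-> 2*g + 4*val = -8))) and ((not (2*g + 4*val > -16)) -> (((not (g + 2*val > -7)) -> (g + 2*val = -13 or g + (9/4)*val = -3)) <-> 2*g + 4*val = -8)))
Answer: WP = forall r_1. ((2*g + 4*val > -16 -> (r_1 != 7 and r_1 > -12 and (((not (g + 2*val > -7)) -> (g + 2*val = -13 or g + (9/4)*val = -3)) <-> 2*g + 4*val = -8))) and ((not (2*g + 4*val > -16)) -> (((not (g + 2*val > -7)) -> (g + 2*val = -13 or g + (9/4)*val = -3)) <-> 2*g + 4*val = -8)))


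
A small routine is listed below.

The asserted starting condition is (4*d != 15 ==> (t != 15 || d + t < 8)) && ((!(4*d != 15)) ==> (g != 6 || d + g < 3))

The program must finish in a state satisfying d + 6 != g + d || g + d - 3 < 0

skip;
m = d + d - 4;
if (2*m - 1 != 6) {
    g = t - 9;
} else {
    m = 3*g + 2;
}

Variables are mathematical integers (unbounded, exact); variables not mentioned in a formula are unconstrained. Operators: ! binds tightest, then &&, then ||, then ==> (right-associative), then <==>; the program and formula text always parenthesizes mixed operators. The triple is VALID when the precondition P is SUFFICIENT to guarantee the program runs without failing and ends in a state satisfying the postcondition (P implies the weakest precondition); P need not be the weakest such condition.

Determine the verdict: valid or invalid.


Working backward. After the program, the postcondition d + 6 != g + d || g + d - 3 < 0 must hold; in canonical form it is g != 6 || d + g < 3.
Then branch requires t != 15 || d + t < 12; else branch requires g != 6 || d + g < 3.
Before the if: (2*m != 7 ==> (t != 15 || d + t < 12)) && ((!(2*m != 7)) ==> (g != 6 || d + g < 3))
Before m := d + d - 4: (4*d != 15 ==> (t != 15 || d + t < 12)) && ((!(4*d != 15)) ==> (g != 6 || d + g < 3))
Before skip: (4*d != 15 ==> (t != 15 || d + t < 12)) && ((!(4*d != 15)) ==> (g != 6 || d + g < 3))
The weakest precondition is (4*d != 15 ==> (t != 15 || d + t < 12)) && ((!(4*d != 15)) ==> (g != 6 || d + g < 3)).
Check whether (4*d != 15 ==> (t != 15 || d + t < 8)) && ((!(4*d != 15)) ==> (g != 6 || d + g < 3)) implies it.
Every state satisfying the precondition satisfies the weakest precondition: the implication holds.
Answer: valid


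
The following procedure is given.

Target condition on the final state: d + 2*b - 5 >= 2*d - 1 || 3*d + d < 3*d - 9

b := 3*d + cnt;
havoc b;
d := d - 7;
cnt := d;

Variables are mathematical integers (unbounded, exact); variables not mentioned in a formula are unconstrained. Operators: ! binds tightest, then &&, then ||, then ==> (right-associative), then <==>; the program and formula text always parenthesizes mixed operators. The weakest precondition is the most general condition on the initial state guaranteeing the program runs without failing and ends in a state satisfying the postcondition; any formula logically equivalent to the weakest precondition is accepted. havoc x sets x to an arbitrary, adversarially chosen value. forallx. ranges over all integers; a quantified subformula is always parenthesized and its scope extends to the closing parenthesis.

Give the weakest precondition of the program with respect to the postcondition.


Working backward. After the program, the postcondition d + 2*b - 5 >= 2*d - 1 || 3*d + d < 3*d - 9 must hold; in canonical form it is 2*b >= d + 4 || d < -9.
Before cnt := d: 2*b >= d + 4 || d < -9
Before d := d - 7: 2*b >= d - 3 || d < -2
Before havoc b: forall b_1. (2*b_1 >= d - 3 || d < -2)
Before b := 3*d + cnt: forall b_1. (2*b_1 >= d - 3 || d < -2)
Answer: WP = forall b_1. (2*b_1 >= d - 3 || d < -2)


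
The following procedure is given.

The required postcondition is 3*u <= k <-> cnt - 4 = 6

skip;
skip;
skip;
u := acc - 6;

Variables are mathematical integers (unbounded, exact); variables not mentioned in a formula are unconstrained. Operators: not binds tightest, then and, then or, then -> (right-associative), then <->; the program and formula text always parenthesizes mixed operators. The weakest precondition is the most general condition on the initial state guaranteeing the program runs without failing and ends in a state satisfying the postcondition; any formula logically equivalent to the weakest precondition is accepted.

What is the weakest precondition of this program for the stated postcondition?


Working backward. After the program, the postcondition 3*u <= k <-> cnt - 4 = 6 must hold; in canonical form it is 3*u <= k <-> cnt = 10.
Before u := acc - 6: 3*acc <= k + 18 <-> cnt = 10
Before skip: 3*acc <= k + 18 <-> cnt = 10
Before skip: 3*acc <= k + 18 <-> cnt = 10
Before skip: 3*acc <= k + 18 <-> cnt = 10
Answer: WP = 3*acc <= k + 18 <-> cnt = 10


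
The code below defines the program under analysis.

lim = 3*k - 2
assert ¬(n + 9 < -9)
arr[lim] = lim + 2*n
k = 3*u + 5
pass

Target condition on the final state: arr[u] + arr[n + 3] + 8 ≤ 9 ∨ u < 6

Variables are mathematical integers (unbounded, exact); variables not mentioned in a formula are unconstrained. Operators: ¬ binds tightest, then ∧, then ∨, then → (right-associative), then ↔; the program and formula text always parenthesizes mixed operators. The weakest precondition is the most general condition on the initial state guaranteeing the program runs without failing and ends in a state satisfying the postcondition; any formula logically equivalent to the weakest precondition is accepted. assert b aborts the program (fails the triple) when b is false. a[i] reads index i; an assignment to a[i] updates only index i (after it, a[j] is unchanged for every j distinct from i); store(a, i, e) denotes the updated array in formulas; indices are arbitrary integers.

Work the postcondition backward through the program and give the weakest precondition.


Working backward. After the program, the postcondition arr[u] + arr[n + 3] + 8 ≤ 9 ∨ u < 6 must hold; in canonical form it is arr[n + 3] + arr[u] ≤ 1 ∨ u < 6.
Before skip: arr[n + 3] + arr[u] ≤ 1 ∨ u < 6
Before k := 3*u + 5: arr[n + 3] + arr[u] ≤ 1 ∨ u < 6
Before arr[lim] := lim + 2*n: store(arr, lim, lim + 2*n)[n + 3] + store(arr, lim, lim + 2*n)[u] ≤ 1 ∨ u < 6
Before assert ¬(n + 9 < -9): (¬(n < -18)) ∧ (store(arr, lim, lim + 2*n)[n + 3] + store(arr, lim, lim + 2*n)[u] ≤ 1 ∨ u < 6)
Before lim := 3*k - 2: (¬(n < -18)) ∧ (store(arr, 3*k - 2, 3*k + 2*n - 2)[n + 3] + store(arr, 3*k - 2, 3*k + 2*n - 2)[u] ≤ 1 ∨ u < 6)
Answer: WP = (¬(n < -18)) ∧ (store(arr, 3*k - 2, 3*k + 2*n - 2)[n + 3] + store(arr, 3*k - 2, 3*k + 2*n - 2)[u] ≤ 1 ∨ u < 6)


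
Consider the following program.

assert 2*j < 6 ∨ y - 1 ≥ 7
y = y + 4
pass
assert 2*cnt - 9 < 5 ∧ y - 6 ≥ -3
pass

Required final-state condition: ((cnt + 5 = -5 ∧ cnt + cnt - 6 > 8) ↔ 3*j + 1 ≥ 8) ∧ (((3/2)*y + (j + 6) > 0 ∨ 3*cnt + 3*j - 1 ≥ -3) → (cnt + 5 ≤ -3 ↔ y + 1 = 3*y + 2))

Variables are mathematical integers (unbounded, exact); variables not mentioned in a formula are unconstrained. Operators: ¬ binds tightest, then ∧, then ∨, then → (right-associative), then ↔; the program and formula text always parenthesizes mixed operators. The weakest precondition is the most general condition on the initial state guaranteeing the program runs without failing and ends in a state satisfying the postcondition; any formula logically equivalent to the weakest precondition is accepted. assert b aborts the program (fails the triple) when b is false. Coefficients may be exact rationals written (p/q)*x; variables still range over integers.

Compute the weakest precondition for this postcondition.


Working backward. After the program, the postcondition ((cnt + 5 = -5 ∧ cnt + cnt - 6 > 8) ↔ 3*j + 1 ≥ 8) ∧ (((3/2)*y + (j + 6) > 0 ∨ 3*cnt + 3*j - 1 ≥ -3) → (cnt + 5 ≤ -3 ↔ y + 1 = 3*y + 2)) must hold; in canonical form it is ((cnt = -10 ∧ 2*cnt > 14) ↔ 3*j ≥ 7) ∧ ((j + (3/2)*y > -6 ∨ 3*cnt + 3*j ≥ -2) → (cnt ≤ -8 ↔ 2*y = -1)).
Before skip: ((cnt = -10 ∧ 2*cnt > 14) ↔ 3*j ≥ 7) ∧ ((j + (3/2)*y > -6 ∨ 3*cnt + 3*j ≥ -2) → (cnt ≤ -8 ↔ 2*y = -1))
Before assert 2*cnt - 9 < 5 ∧ y - 6 ≥ -3: 2*cnt < 14 ∧ y ≥ 3 ∧ ((cnt = -10 ∧ 2*cnt > 14) ↔ 3*j ≥ 7) ∧ ((j + (3/2)*y > -6 ∨ 3*cnt + 3*j ≥ -2) → (cnt ≤ -8 ↔ 2*y = -1))
Before skip: 2*cnt < 14 ∧ y ≥ 3 ∧ ((cnt = -10 ∧ 2*cnt > 14) ↔ 3*j ≥ 7) ∧ ((j + (3/2)*y > -6 ∨ 3*cnt + 3*j ≥ -2) → (cnt ≤ -8 ↔ 2*y = -1))
Before y := y + 4: 2*cnt < 14 ∧ y ≥ -1 ∧ ((cnt = -10 ∧ 2*cnt > 14) ↔ 3*j ≥ 7) ∧ ((j + (3/2)*y > -12 ∨ 3*cnt + 3*j ≥ -2) → (cnt ≤ -8 ↔ 2*y = -9))
Before assert 2*j < 6 ∨ y - 1 ≥ 7: (2*j < 6 ∨ y ≥ 8) ∧ 2*cnt < 14 ∧ y ≥ -1 ∧ ((cnt = -10 ∧ 2*cnt > 14) ↔ 3*j ≥ 7) ∧ ((j + (3/2)*y > -12 ∨ 3*cnt + 3*j ≥ -2) → (cnt ≤ -8 ↔ 2*y = -9))
Answer: WP = (2*j < 6 ∨ y ≥ 8) ∧ 2*cnt < 14 ∧ y ≥ -1 ∧ ((cnt = -10 ∧ 2*cnt > 14) ↔ 3*j ≥ 7) ∧ ((j + (3/2)*y > -12 ∨ 3*cnt + 3*j ≥ -2) → (cnt ≤ -8 ↔ 2*y = -9))


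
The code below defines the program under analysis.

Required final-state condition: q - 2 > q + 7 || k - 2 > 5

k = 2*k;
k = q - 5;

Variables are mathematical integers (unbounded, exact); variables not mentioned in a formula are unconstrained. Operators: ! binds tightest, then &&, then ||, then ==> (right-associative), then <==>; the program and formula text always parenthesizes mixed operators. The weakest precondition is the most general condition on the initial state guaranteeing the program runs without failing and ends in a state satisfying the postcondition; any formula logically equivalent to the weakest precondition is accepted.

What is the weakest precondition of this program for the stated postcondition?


Working backward. After the program, the postcondition q - 2 > q + 7 || k - 2 > 5 must hold; in canonical form it is k > 7.
Before k := q - 5: q > 12
Before k := 2*k: q > 12
Answer: WP = q > 12


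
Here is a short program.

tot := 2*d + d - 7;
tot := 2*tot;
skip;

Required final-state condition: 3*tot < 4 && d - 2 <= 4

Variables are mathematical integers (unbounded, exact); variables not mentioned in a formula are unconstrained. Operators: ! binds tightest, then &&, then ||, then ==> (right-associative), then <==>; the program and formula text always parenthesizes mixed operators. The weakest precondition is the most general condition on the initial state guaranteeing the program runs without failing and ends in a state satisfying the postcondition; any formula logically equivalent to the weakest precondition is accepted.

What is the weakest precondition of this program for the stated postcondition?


Working backward. After the program, the postcondition 3*tot < 4 && d - 2 <= 4 must hold; in canonical form it is 3*tot < 4 && d <= 6.
Before skip: 3*tot < 4 && d <= 6
Before tot := 2*tot: 6*tot < 4 && d <= 6
Before tot := 2*d + d - 7: 18*d < 46 && d <= 6
Answer: WP = 18*d < 46 && d <= 6


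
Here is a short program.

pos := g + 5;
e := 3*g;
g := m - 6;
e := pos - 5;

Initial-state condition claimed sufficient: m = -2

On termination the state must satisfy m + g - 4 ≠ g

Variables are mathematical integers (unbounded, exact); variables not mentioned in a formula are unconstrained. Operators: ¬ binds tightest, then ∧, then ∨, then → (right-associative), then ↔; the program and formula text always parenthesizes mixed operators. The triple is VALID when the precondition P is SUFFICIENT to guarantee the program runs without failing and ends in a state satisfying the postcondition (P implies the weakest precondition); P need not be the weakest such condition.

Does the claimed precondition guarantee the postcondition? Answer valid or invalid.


Working backward. After the program, the postcondition m + g - 4 ≠ g must hold; in canonical form it is m ≠ 4.
Before e := pos - 5: m ≠ 4
Before g := m - 6: m ≠ 4
Before e := 3*g: m ≠ 4
Before pos := g + 5: m ≠ 4
The weakest precondition is m ≠ 4.
Check whether m = -2 implies it.
Every state satisfying the precondition satisfies the weakest precondition: the implication holds.
Answer: valid


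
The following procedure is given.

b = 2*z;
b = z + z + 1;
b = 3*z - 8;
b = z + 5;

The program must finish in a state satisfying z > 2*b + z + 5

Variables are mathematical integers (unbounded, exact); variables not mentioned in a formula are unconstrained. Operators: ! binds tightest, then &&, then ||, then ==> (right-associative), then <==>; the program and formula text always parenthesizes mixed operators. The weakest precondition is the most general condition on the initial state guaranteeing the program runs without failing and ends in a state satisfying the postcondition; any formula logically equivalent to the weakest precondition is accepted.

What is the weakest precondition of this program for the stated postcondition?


Working backward. After the program, the postcondition z > 2*b + z + 5 must hold; in canonical form it is 2*b < -5.
Before b := z + 5: 2*z < -15
Before b := 3*z - 8: 2*z < -15
Before b := z + z + 1: 2*z < -15
Before b := 2*z: 2*z < -15
Answer: WP = 2*z < -15


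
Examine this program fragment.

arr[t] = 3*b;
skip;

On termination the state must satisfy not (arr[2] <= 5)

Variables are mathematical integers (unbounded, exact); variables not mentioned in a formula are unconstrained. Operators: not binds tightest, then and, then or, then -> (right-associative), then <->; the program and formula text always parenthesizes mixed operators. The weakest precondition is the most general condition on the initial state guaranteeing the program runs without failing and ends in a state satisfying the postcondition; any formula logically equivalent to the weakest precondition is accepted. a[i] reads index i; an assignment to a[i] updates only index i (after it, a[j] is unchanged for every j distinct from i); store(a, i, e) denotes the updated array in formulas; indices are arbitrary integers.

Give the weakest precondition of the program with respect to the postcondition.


Working backward. After the program, not (arr[2] <= 5) must hold.
Before skip: not (arr[2] <= 5)
Before arr[t] := 3*b: not (store(arr, t, 3*b)[2] <= 5)
Answer: WP = not (store(arr, t, 3*b)[2] <= 5)


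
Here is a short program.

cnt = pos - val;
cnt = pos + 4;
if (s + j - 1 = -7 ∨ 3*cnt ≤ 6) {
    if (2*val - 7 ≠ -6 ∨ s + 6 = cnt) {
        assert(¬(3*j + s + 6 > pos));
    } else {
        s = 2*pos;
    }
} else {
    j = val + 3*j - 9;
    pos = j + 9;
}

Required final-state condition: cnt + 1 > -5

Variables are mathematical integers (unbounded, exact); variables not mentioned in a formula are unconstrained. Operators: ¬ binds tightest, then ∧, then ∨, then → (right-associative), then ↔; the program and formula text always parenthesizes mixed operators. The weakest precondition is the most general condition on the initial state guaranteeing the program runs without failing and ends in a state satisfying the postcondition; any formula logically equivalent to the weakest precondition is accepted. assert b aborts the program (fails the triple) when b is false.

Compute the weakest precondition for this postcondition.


Working backward. After the program, the postcondition cnt + 1 > -5 must hold; in canonical form it is cnt > -6.
Then branch requires ((2*val ≠ 1 ∨ s = cnt - 6) → ((¬(3*j + s > pos - 6)) ∧ cnt > -6)) ∧ ((¬(2*val ≠ 1 ∨ s = cnt - 6)) → cnt > -6); else branch requires cnt > -6.
Before the if: ((j + s = -6 ∨ 3*cnt ≤ 6) → (((2*val ≠ 1 ∨ s = cnt - 6) → ((¬(3*j + s > pos - 6)) ∧ cnt > -6)) ∧ ((¬(2*val ≠ 1 ∨ s = cnt - 6)) → cnt > -6))) ∧ ((¬(j + s = -6 ∨ 3*cnt ≤ 6)) → cnt > -6)
Before cnt := pos + 4: ((j + s = -6 ∨ 3*pos ≤ -6) → (((2*val ≠ 1 ∨ s = pos - 2) → ((¬(3*j + s > pos - 6)) ∧ pos > -10)) ∧ ((¬(2*val ≠ 1 ∨ s = pos - 2)) → pos > -10))) ∧ ((¬(j + s = -6 ∨ 3*pos ≤ -6)) → pos > -10)
Before cnt := pos - val: ((j + s = -6 ∨ 3*pos ≤ -6) → (((2*val ≠ 1 ∨ s = pos - 2) → ((¬(3*j + s > pos - 6)) ∧ pos > -10)) ∧ ((¬(2*val ≠ 1 ∨ s = pos - 2)) → pos > -10))) ∧ ((¬(j + s = -6 ∨ 3*pos ≤ -6)) → pos > -10)
Answer: WP = ((j + s = -6 ∨ 3*pos ≤ -6) → (((2*val ≠ 1 ∨ s = pos - 2) → ((¬(3*j + s > pos - 6)) ∧ pos > -10)) ∧ ((¬(2*val ≠ 1 ∨ s = pos - 2)) → pos > -10))) ∧ ((¬(j + s = -6 ∨ 3*pos ≤ -6)) → pos > -10)
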